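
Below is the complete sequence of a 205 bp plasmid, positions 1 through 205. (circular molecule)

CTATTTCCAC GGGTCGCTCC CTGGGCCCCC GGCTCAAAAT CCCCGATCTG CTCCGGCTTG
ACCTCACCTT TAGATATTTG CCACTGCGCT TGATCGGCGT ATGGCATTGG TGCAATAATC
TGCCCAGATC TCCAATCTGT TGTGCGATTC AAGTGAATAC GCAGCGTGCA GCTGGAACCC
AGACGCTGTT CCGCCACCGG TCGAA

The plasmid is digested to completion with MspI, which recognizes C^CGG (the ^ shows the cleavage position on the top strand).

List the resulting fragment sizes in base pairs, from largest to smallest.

144, 37, 24 bp

MspI sites (CCGG) start at positions 29, 53, 197.
MspI cuts after the first base of each site, so after positions 29, 53, 197.
Circular molecule, 3 cuts → 3 fragments:
  30–53 → 24 bp
  54–197 → 144 bp
  198–205 then 1–29 → 8 + 29 = 37 bp
Sorted largest to smallest: 144, 37, 24 bp.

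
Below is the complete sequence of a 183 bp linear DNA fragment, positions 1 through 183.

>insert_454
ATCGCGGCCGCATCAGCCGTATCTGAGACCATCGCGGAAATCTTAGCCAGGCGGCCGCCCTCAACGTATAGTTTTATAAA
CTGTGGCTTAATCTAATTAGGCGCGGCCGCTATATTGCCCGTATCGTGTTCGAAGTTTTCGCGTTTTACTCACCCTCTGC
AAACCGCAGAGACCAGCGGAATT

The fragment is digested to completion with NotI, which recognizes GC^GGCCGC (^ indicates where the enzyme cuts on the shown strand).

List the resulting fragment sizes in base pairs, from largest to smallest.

NotI sites (GCGGCCGC) start at positions 4, 51, 103.
NotI cuts after base 2 of each site, so after positions 5, 52, 104.
Linear molecule, 3 cuts → 4 fragments:
  1–5 → 5 bp
  6–52 → 47 bp
  53–104 → 52 bp
  105–183 → 79 bp
Sorted largest to smallest: 79, 52, 47, 5 bp.

79, 52, 47, 5 bp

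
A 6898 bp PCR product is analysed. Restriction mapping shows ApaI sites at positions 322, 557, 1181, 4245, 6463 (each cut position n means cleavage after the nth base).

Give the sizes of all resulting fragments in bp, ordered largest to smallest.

3064, 2218, 624, 435, 322, 235 bp

Linear molecule, 5 cuts → 6 fragments:
  322 − 0 = 322 bp
  557 − 322 = 235 bp
  1181 − 557 = 624 bp
  4245 − 1181 = 3064 bp
  6463 − 4245 = 2218 bp
  6898 − 6463 = 435 bp
Sorted largest to smallest: 3064, 2218, 624, 435, 322, 235 bp.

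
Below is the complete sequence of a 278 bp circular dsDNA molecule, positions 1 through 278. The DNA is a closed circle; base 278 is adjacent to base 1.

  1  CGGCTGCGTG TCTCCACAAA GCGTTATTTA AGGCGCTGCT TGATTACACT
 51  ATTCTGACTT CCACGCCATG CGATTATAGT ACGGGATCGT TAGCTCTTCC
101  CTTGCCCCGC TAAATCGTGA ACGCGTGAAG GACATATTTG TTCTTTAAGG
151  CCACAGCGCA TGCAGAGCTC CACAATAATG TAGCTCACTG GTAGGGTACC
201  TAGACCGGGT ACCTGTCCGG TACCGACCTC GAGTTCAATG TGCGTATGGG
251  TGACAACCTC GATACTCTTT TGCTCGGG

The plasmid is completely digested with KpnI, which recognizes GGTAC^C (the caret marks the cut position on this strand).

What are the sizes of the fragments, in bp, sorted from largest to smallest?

254, 13, 11 bp

KpnI sites (GGTACC) start at positions 195, 208, 219.
KpnI cuts after base 5 of each site (before the last base), so after positions 199, 212, 223.
Circular molecule, 3 cuts → 3 fragments:
  200–212 → 13 bp
  213–223 → 11 bp
  224–278 then 1–199 → 55 + 199 = 254 bp
Sorted largest to smallest: 254, 13, 11 bp.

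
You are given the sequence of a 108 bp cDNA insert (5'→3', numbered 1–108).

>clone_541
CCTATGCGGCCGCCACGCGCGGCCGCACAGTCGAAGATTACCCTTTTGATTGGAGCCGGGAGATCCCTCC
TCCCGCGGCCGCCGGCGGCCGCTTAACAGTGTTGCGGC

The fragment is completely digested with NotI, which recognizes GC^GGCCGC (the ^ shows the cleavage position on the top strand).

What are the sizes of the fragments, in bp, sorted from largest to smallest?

56, 22, 13, 10, 7 bp

NotI sites (GCGGCCGC) start at positions 6, 19, 75, 85.
NotI cuts after base 2 of each site, so after positions 7, 20, 76, 86.
Linear molecule, 4 cuts → 5 fragments:
  1–7 → 7 bp
  8–20 → 13 bp
  21–76 → 56 bp
  77–86 → 10 bp
  87–108 → 22 bp
Sorted largest to smallest: 56, 22, 13, 10, 7 bp.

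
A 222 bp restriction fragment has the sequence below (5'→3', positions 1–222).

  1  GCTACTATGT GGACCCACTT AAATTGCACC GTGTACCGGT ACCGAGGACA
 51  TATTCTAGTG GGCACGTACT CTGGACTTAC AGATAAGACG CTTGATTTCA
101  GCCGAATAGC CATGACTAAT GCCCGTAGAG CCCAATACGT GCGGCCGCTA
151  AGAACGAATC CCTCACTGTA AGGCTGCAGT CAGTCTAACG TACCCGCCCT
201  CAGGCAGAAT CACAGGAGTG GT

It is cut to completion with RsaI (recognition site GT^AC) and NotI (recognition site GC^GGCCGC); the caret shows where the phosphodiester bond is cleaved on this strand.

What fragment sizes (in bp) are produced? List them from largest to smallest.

75, 49, 34, 31, 27, 6 bp

RsaI sites (GTAC) start at positions 33, 39, 66, 190.
RsaI cuts after base 2 of each site, so after positions 34, 40, 67, 191.
The NotI site (GCGGCCGC) starts at position 141.
NotI cuts after base 2 of each site, so after position 142.
Combined cut positions: 34, 40, 67, 142, 191.
Linear molecule, 5 cuts → 6 fragments:
  1–34 → 34 bp
  35–40 → 6 bp
  41–67 → 27 bp
  68–142 → 75 bp
  143–191 → 49 bp
  192–222 → 31 bp
Sorted largest to smallest: 75, 49, 34, 31, 27, 6 bp.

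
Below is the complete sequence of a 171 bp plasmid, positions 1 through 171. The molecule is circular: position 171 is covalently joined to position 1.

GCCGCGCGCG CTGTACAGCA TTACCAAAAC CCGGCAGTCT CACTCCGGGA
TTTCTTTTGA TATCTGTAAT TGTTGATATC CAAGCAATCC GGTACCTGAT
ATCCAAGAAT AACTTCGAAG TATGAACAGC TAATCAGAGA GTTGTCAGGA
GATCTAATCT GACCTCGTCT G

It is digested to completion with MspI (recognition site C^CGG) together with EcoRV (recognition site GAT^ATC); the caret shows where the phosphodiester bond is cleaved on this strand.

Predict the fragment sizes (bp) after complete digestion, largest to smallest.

102, 16, 16, 14, 12, 11 bp

MspI sites (CCGG) start at positions 31, 45, 89.
MspI cuts after the first base of each site, so after positions 31, 45, 89.
EcoRV sites (GATATC) start at positions 59, 75, 98.
EcoRV cuts after base 3 of each site, so after positions 61, 77, 100.
Combined cut positions: 31, 45, 61, 77, 89, 100.
Circular molecule, 6 cuts → 6 fragments:
  32–45 → 14 bp
  46–61 → 16 bp
  62–77 → 16 bp
  78–89 → 12 bp
  90–100 → 11 bp
  101–171 then 1–31 → 71 + 31 = 102 bp
Sorted largest to smallest: 102, 16, 16, 14, 12, 11 bp.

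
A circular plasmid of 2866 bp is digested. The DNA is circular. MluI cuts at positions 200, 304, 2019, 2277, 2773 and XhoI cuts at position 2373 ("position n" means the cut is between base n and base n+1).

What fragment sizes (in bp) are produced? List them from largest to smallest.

Combined cut positions (sorted): 200, 304, 2019, 2277, 2373, 2773.
Circular molecule, 6 cuts → 6 fragments:
  304 − 200 = 104 bp
  2019 − 304 = 1715 bp
  2277 − 2019 = 258 bp
  2373 − 2277 = 96 bp
  2773 − 2373 = 400 bp
  wrap: 2866 − 2773 + 200 = 293 bp
Sorted largest to smallest: 1715, 400, 293, 258, 104, 96 bp.

1715, 400, 293, 258, 104, 96 bp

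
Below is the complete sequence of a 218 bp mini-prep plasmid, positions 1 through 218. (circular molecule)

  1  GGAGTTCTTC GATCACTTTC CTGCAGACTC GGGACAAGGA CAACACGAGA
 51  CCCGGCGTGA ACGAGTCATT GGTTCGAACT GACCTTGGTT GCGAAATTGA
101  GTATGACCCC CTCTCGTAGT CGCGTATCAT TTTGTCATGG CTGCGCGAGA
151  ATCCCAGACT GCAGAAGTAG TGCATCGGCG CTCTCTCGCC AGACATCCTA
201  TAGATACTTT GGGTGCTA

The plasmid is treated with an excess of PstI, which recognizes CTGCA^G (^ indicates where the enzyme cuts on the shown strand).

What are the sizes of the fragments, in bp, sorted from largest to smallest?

138, 80 bp

PstI sites (CTGCAG) start at positions 21, 159.
PstI cuts after base 5 of each site (before the last base), so after positions 25, 163.
Circular molecule, 2 cuts → 2 fragments:
  26–163 → 138 bp
  164–218 then 1–25 → 55 + 25 = 80 bp
Sorted largest to smallest: 138, 80 bp.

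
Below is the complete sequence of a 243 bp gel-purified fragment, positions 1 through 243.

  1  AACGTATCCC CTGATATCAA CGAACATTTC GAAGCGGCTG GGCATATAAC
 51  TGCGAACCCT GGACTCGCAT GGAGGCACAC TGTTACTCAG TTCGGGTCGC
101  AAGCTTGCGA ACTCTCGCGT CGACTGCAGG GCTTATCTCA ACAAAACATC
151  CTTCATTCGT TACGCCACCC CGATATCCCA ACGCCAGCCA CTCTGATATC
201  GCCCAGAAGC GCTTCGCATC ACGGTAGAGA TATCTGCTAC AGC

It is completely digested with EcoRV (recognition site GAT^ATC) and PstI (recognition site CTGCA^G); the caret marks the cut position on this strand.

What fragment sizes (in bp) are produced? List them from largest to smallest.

EcoRV sites (GATATC) start at positions 13, 172, 195, 229.
EcoRV cuts after base 3 of each site, so after positions 15, 174, 197, 231.
The PstI site (CTGCAG) starts at position 124.
PstI cuts after base 5 of each site (before the last base), so after position 128.
Combined cut positions: 15, 128, 174, 197, 231.
Linear molecule, 5 cuts → 6 fragments:
  1–15 → 15 bp
  16–128 → 113 bp
  129–174 → 46 bp
  175–197 → 23 bp
  198–231 → 34 bp
  232–243 → 12 bp
Sorted largest to smallest: 113, 46, 34, 23, 15, 12 bp.

113, 46, 34, 23, 15, 12 bp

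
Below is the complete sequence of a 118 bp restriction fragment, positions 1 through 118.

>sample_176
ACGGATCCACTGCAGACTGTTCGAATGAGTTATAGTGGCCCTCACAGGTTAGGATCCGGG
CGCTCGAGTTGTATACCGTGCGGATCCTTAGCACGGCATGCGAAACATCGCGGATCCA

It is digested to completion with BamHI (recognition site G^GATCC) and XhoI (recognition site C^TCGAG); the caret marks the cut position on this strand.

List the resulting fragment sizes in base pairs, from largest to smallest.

49, 30, 19, 11, 6, 3 bp

BamHI sites (GGATCC) start at positions 3, 52, 82, 112.
BamHI cuts after the first base of each site, so after positions 3, 52, 82, 112.
The XhoI site (CTCGAG) starts at position 63.
XhoI cuts after the first base of each site, so after position 63.
Combined cut positions: 3, 52, 63, 82, 112.
Linear molecule, 5 cuts → 6 fragments:
  1–3 → 3 bp
  4–52 → 49 bp
  53–63 → 11 bp
  64–82 → 19 bp
  83–112 → 30 bp
  113–118 → 6 bp
Sorted largest to smallest: 49, 30, 19, 11, 6, 3 bp.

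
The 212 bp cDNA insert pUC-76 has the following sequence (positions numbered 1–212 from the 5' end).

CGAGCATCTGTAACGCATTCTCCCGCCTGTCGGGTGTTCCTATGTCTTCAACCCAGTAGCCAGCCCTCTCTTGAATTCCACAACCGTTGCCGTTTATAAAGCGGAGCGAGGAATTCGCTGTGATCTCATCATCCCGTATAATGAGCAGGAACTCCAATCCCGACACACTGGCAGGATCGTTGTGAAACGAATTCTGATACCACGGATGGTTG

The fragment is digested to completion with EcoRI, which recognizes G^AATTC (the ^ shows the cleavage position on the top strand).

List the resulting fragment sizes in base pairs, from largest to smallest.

78, 73, 38, 23 bp

EcoRI sites (GAATTC) start at positions 73, 111, 189.
EcoRI cuts after the first base of each site, so after positions 73, 111, 189.
Linear molecule, 3 cuts → 4 fragments:
  1–73 → 73 bp
  74–111 → 38 bp
  112–189 → 78 bp
  190–212 → 23 bp
Sorted largest to smallest: 78, 73, 38, 23 bp.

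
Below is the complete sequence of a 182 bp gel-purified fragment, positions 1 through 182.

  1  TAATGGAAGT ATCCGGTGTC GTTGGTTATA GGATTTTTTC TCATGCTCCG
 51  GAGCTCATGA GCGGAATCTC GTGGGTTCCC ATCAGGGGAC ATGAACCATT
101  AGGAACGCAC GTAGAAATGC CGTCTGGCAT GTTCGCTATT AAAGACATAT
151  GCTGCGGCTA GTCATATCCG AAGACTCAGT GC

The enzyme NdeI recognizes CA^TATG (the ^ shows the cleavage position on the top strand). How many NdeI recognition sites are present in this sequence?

1

CATATG occurs starting at position 146.
NdeI cuts at 1 site.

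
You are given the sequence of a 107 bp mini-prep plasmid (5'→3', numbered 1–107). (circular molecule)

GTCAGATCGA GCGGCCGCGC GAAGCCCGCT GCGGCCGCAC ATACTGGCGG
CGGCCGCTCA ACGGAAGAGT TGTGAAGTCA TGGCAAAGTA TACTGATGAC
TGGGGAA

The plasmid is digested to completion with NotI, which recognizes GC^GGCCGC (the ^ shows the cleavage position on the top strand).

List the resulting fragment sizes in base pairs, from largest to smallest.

NotI sites (GCGGCCGC) start at positions 11, 31, 50.
NotI cuts after base 2 of each site, so after positions 12, 32, 51.
Circular molecule, 3 cuts → 3 fragments:
  13–32 → 20 bp
  33–51 → 19 bp
  52–107 then 1–12 → 56 + 12 = 68 bp
Sorted largest to smallest: 68, 20, 19 bp.

68, 20, 19 bp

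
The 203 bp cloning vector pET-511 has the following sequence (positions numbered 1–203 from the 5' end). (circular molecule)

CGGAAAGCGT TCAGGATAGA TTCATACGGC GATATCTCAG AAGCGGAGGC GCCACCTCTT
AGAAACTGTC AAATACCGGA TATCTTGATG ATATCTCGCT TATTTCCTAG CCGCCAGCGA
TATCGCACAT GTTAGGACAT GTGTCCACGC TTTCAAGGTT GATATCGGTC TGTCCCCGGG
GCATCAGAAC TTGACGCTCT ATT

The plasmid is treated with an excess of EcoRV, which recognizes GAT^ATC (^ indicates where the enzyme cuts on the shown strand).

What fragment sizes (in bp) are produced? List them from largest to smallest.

EcoRV sites (GATATC) start at positions 31, 79, 90, 119, 161.
EcoRV cuts after base 3 of each site, so after positions 33, 81, 92, 121, 163.
Circular molecule, 5 cuts → 5 fragments:
  34–81 → 48 bp
  82–92 → 11 bp
  93–121 → 29 bp
  122–163 → 42 bp
  164–203 then 1–33 → 40 + 33 = 73 bp
Sorted largest to smallest: 73, 48, 42, 29, 11 bp.

73, 48, 42, 29, 11 bp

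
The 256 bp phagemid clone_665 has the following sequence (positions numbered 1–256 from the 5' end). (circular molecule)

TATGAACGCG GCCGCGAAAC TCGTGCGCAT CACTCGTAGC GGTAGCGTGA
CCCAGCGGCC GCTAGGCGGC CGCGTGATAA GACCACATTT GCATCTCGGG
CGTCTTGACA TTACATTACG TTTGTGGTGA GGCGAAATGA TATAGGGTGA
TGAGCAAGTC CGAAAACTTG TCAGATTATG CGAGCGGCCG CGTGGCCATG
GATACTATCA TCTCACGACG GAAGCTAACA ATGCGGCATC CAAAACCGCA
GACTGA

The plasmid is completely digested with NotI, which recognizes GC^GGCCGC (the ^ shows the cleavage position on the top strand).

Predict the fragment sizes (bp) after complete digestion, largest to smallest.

118, 80, 47, 11 bp

NotI sites (GCGGCCGC) start at positions 8, 55, 66, 184.
NotI cuts after base 2 of each site, so after positions 9, 56, 67, 185.
Circular molecule, 4 cuts → 4 fragments:
  10–56 → 47 bp
  57–67 → 11 bp
  68–185 → 118 bp
  186–256 then 1–9 → 71 + 9 = 80 bp
Sorted largest to smallest: 118, 80, 47, 11 bp.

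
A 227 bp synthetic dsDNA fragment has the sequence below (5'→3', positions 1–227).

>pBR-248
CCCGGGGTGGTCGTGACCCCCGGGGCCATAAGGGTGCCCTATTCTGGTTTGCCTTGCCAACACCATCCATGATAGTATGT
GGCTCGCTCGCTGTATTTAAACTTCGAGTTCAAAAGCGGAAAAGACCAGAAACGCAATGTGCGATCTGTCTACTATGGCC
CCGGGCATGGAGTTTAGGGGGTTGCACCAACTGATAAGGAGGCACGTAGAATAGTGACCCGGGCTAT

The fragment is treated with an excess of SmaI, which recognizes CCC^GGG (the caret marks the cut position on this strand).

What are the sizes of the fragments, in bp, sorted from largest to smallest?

SmaI sites (CCCGGG) start at positions 1, 19, 160, 218.
SmaI cuts after base 3 of each site, so after positions 3, 21, 162, 220.
Linear molecule, 4 cuts → 5 fragments:
  1–3 → 3 bp
  4–21 → 18 bp
  22–162 → 141 bp
  163–220 → 58 bp
  221–227 → 7 bp
Sorted largest to smallest: 141, 58, 18, 7, 3 bp.

141, 58, 18, 7, 3 bp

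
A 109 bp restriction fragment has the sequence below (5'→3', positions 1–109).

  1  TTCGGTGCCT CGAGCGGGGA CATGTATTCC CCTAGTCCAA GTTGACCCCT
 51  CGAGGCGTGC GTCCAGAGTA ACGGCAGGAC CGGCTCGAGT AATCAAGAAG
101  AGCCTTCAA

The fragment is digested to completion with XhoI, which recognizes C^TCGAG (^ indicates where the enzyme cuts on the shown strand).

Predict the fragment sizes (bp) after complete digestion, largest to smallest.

XhoI sites (CTCGAG) start at positions 9, 49, 84.
XhoI cuts after the first base of each site, so after positions 9, 49, 84.
Linear molecule, 3 cuts → 4 fragments:
  1–9 → 9 bp
  10–49 → 40 bp
  50–84 → 35 bp
  85–109 → 25 bp
Sorted largest to smallest: 40, 35, 25, 9 bp.

40, 35, 25, 9 bp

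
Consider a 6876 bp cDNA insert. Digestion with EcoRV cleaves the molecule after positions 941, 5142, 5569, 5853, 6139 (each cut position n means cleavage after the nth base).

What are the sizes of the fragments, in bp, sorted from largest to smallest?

Linear molecule, 5 cuts → 6 fragments:
  941 − 0 = 941 bp
  5142 − 941 = 4201 bp
  5569 − 5142 = 427 bp
  5853 − 5569 = 284 bp
  6139 − 5853 = 286 bp
  6876 − 6139 = 737 bp
Sorted largest to smallest: 4201, 941, 737, 427, 286, 284 bp.

4201, 941, 737, 427, 286, 284 bp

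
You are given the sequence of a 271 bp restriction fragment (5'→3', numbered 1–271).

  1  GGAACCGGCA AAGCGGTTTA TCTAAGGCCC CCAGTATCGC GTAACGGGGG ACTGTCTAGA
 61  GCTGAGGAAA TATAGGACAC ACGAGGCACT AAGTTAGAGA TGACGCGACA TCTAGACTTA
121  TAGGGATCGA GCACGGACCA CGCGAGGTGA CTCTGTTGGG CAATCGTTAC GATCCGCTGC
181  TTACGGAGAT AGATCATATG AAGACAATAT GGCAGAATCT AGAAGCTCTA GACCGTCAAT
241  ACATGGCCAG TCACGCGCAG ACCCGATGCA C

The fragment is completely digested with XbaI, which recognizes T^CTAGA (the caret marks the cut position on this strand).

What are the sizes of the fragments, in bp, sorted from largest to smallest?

107, 56, 55, 44, 9 bp

XbaI sites (TCTAGA) start at positions 55, 111, 218, 227.
XbaI cuts after the first base of each site, so after positions 55, 111, 218, 227.
Linear molecule, 4 cuts → 5 fragments:
  1–55 → 55 bp
  56–111 → 56 bp
  112–218 → 107 bp
  219–227 → 9 bp
  228–271 → 44 bp
Sorted largest to smallest: 107, 56, 55, 44, 9 bp.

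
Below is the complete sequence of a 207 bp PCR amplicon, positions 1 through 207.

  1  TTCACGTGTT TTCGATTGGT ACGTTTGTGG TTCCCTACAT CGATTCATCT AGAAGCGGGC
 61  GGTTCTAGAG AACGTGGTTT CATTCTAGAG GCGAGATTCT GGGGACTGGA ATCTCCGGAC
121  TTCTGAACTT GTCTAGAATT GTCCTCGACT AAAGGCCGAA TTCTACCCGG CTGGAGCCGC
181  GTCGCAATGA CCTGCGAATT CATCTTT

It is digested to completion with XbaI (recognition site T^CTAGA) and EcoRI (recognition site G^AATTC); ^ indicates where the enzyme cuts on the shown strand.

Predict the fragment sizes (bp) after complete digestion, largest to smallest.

48, 48, 38, 26, 20, 16, 11 bp

XbaI sites (TCTAGA) start at positions 48, 64, 84, 132.
XbaI cuts after the first base of each site, so after positions 48, 64, 84, 132.
EcoRI sites (GAATTC) start at positions 158, 196.
EcoRI cuts after the first base of each site, so after positions 158, 196.
Combined cut positions: 48, 64, 84, 132, 158, 196.
Linear molecule, 6 cuts → 7 fragments:
  1–48 → 48 bp
  49–64 → 16 bp
  65–84 → 20 bp
  85–132 → 48 bp
  133–158 → 26 bp
  159–196 → 38 bp
  197–207 → 11 bp
Sorted largest to smallest: 48, 48, 38, 26, 20, 16, 11 bp.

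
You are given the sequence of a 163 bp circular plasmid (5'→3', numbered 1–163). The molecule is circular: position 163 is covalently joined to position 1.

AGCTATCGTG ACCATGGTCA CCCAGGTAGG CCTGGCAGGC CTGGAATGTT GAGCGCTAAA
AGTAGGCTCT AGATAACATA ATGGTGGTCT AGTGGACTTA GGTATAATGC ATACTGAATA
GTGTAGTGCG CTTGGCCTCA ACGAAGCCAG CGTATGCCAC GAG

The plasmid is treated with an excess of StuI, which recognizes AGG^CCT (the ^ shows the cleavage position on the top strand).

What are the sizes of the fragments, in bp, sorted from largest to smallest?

154, 9 bp

StuI sites (AGGCCT) start at positions 28, 37.
StuI cuts after base 3 of each site, so after positions 30, 39.
Circular molecule, 2 cuts → 2 fragments:
  31–39 → 9 bp
  40–163 then 1–30 → 124 + 30 = 154 bp
Sorted largest to smallest: 154, 9 bp.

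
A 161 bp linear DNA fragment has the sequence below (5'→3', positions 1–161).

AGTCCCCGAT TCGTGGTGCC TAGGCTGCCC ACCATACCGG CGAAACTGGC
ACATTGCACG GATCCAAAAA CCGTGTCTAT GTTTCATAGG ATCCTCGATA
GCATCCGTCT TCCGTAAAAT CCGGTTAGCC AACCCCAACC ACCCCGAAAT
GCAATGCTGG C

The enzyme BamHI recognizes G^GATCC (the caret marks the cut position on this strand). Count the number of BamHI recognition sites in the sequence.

2

GGATCC occurs starting at positions 60, 89.
BamHI cuts at 2 sites.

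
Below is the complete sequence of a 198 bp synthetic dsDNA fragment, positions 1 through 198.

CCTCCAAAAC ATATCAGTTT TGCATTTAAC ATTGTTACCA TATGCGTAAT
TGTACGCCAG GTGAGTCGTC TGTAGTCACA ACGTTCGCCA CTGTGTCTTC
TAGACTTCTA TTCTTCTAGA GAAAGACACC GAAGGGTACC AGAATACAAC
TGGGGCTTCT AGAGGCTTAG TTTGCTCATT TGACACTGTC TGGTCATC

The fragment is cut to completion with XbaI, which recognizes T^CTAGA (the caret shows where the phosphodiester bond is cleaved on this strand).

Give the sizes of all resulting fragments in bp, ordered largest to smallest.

99, 43, 40, 16 bp

XbaI sites (TCTAGA) start at positions 99, 115, 158.
XbaI cuts after the first base of each site, so after positions 99, 115, 158.
Linear molecule, 3 cuts → 4 fragments:
  1–99 → 99 bp
  100–115 → 16 bp
  116–158 → 43 bp
  159–198 → 40 bp
Sorted largest to smallest: 99, 43, 40, 16 bp.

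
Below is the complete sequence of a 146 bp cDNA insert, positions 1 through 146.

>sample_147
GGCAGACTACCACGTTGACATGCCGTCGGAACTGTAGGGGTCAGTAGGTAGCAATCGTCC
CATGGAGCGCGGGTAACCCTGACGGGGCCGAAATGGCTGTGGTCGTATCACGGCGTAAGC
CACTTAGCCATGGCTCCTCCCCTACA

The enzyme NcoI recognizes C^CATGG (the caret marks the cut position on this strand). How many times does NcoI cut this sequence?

CCATGG occurs starting at positions 60, 128.
NcoI cuts at 2 sites.

2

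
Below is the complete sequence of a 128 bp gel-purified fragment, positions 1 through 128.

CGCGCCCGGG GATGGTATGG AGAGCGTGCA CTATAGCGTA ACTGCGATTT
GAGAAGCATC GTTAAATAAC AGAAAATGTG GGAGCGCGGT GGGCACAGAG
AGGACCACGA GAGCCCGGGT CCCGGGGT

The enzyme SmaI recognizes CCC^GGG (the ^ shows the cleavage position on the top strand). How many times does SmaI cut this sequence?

CCCGGG occurs starting at positions 5, 114, 121.
SmaI cuts at 3 sites.

3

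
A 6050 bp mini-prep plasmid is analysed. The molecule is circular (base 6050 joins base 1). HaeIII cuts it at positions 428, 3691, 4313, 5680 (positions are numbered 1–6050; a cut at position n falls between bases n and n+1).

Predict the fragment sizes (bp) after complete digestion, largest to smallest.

Circular molecule, 4 cuts → 4 fragments:
  3691 − 428 = 3263 bp
  4313 − 3691 = 622 bp
  5680 − 4313 = 1367 bp
  wrap: 6050 − 5680 + 428 = 798 bp
Sorted largest to smallest: 3263, 1367, 798, 622 bp.

3263, 1367, 798, 622 bp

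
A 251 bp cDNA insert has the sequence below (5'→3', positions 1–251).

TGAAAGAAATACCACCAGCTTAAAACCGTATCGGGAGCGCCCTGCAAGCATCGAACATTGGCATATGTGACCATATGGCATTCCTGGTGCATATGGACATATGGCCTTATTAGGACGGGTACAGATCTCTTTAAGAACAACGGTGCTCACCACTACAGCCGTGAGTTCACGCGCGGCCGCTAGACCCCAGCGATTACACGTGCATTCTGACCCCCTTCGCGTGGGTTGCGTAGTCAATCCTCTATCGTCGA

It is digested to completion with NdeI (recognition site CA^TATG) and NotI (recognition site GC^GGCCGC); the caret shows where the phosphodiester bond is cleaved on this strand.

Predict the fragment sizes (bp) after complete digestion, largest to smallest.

NdeI sites (CATATG) start at positions 62, 72, 90, 98.
NdeI cuts after base 2 of each site, so after positions 63, 73, 91, 99.
The NotI site (GCGGCCGC) starts at position 173.
NotI cuts after base 2 of each site, so after position 174.
Combined cut positions: 63, 73, 91, 99, 174.
Linear molecule, 5 cuts → 6 fragments:
  1–63 → 63 bp
  64–73 → 10 bp
  74–91 → 18 bp
  92–99 → 8 bp
  100–174 → 75 bp
  175–251 → 77 bp
Sorted largest to smallest: 77, 75, 63, 18, 10, 8 bp.

77, 75, 63, 18, 10, 8 bp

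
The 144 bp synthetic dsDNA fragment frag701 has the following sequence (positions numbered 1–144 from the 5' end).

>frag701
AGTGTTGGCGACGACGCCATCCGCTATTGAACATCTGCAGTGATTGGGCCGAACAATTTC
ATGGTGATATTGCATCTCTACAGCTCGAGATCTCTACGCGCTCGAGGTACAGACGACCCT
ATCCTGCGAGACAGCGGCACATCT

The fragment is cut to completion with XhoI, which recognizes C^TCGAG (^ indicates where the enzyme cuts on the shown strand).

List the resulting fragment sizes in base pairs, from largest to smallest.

84, 43, 17 bp

XhoI sites (CTCGAG) start at positions 84, 101.
XhoI cuts after the first base of each site, so after positions 84, 101.
Linear molecule, 2 cuts → 3 fragments:
  1–84 → 84 bp
  85–101 → 17 bp
  102–144 → 43 bp
Sorted largest to smallest: 84, 43, 17 bp.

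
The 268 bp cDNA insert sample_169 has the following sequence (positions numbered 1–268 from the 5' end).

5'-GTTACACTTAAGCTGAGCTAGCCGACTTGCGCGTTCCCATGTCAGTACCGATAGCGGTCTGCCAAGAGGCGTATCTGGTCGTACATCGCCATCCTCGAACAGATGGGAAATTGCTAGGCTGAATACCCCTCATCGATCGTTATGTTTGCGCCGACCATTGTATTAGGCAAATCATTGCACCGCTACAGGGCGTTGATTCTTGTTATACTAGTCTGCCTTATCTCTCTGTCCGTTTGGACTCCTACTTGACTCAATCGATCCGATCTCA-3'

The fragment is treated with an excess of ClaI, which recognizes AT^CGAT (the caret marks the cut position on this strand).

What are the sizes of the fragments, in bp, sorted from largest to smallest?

ClaI sites (ATCGAT) start at positions 132, 254.
ClaI cuts after base 2 of each site, so after positions 133, 255.
Linear molecule, 2 cuts → 3 fragments:
  1–133 → 133 bp
  134–255 → 122 bp
  256–268 → 13 bp
Sorted largest to smallest: 133, 122, 13 bp.

133, 122, 13 bp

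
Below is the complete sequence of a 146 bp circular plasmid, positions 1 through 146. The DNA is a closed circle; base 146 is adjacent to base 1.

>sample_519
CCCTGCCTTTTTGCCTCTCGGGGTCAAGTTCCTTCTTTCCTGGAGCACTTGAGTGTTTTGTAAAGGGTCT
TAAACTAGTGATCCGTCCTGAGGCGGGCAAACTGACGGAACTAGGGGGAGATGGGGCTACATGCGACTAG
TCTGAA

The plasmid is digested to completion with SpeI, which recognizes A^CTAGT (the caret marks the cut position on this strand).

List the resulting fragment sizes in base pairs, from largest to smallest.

SpeI sites (ACTAGT) start at positions 74, 136.
SpeI cuts after the first base of each site, so after positions 74, 136.
Circular molecule, 2 cuts → 2 fragments:
  75–136 → 62 bp
  137–146 then 1–74 → 10 + 74 = 84 bp
Sorted largest to smallest: 84, 62 bp.

84, 62 bp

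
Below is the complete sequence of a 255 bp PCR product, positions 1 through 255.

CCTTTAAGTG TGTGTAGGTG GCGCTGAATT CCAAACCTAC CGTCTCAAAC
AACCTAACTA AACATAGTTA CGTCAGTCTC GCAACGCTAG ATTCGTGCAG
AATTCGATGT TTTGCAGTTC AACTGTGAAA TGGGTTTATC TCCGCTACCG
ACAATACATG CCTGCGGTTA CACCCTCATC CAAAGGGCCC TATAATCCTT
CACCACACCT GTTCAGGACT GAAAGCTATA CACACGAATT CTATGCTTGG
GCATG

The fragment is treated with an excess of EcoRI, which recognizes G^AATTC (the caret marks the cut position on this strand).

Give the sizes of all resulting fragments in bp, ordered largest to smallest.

EcoRI sites (GAATTC) start at positions 26, 100, 236.
EcoRI cuts after the first base of each site, so after positions 26, 100, 236.
Linear molecule, 3 cuts → 4 fragments:
  1–26 → 26 bp
  27–100 → 74 bp
  101–236 → 136 bp
  237–255 → 19 bp
Sorted largest to smallest: 136, 74, 26, 19 bp.

136, 74, 26, 19 bp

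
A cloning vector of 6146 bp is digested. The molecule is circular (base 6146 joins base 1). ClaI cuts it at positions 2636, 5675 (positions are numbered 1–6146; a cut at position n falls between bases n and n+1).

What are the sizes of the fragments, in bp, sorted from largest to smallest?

3107, 3039 bp

Circular molecule, 2 cuts → 2 fragments:
  5675 − 2636 = 3039 bp
  wrap: 6146 − 5675 + 2636 = 3107 bp
Sorted largest to smallest: 3107, 3039 bp.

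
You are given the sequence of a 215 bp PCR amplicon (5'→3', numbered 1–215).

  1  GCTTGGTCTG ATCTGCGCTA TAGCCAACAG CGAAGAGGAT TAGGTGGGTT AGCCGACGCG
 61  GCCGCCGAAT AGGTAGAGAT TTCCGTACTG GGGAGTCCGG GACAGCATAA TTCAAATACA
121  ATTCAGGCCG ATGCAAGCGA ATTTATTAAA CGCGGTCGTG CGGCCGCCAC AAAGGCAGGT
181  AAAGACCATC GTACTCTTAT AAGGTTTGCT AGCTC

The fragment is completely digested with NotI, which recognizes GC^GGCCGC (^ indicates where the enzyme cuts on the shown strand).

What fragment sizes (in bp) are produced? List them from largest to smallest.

NotI sites (GCGGCCGC) start at positions 58, 160.
NotI cuts after base 2 of each site, so after positions 59, 161.
Linear molecule, 2 cuts → 3 fragments:
  1–59 → 59 bp
  60–161 → 102 bp
  162–215 → 54 bp
Sorted largest to smallest: 102, 59, 54 bp.

102, 59, 54 bp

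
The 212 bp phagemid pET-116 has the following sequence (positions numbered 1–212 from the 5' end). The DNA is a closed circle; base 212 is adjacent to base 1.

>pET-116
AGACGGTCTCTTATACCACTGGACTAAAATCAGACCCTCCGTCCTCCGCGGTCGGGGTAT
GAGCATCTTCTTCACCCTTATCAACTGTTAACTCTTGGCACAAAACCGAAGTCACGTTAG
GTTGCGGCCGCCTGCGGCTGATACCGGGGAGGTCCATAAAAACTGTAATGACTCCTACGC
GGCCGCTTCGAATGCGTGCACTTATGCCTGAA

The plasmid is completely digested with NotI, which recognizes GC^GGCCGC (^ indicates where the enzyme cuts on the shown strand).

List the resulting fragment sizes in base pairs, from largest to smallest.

NotI sites (GCGGCCGC) start at positions 124, 179.
NotI cuts after base 2 of each site, so after positions 125, 180.
Circular molecule, 2 cuts → 2 fragments:
  126–180 → 55 bp
  181–212 then 1–125 → 32 + 125 = 157 bp
Sorted largest to smallest: 157, 55 bp.

157, 55 bp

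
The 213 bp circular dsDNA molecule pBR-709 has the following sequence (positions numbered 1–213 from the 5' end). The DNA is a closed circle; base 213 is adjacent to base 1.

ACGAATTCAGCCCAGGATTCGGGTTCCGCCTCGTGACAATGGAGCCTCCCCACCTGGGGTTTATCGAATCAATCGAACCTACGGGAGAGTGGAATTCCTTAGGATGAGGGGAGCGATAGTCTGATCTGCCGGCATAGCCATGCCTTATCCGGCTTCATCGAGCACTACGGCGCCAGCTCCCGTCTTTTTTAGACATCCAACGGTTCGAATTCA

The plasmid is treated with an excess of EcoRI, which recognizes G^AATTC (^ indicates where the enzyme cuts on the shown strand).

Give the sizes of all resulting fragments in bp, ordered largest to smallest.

115, 89, 9 bp

EcoRI sites (GAATTC) start at positions 3, 92, 207.
EcoRI cuts after the first base of each site, so after positions 3, 92, 207.
Circular molecule, 3 cuts → 3 fragments:
  4–92 → 89 bp
  93–207 → 115 bp
  208–213 then 1–3 → 6 + 3 = 9 bp
Sorted largest to smallest: 115, 89, 9 bp.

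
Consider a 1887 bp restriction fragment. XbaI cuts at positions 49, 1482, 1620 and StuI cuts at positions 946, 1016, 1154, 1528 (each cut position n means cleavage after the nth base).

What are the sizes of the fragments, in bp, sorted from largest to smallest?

Combined cut positions (sorted): 49, 946, 1016, 1154, 1482, 1528, 1620.
Linear molecule, 7 cuts → 8 fragments:
  49 − 0 = 49 bp
  946 − 49 = 897 bp
  1016 − 946 = 70 bp
  1154 − 1016 = 138 bp
  1482 − 1154 = 328 bp
  1528 − 1482 = 46 bp
  1620 − 1528 = 92 bp
  1887 − 1620 = 267 bp
Sorted largest to smallest: 897, 328, 267, 138, 92, 70, 49, 46 bp.

897, 328, 267, 138, 92, 70, 49, 46 bp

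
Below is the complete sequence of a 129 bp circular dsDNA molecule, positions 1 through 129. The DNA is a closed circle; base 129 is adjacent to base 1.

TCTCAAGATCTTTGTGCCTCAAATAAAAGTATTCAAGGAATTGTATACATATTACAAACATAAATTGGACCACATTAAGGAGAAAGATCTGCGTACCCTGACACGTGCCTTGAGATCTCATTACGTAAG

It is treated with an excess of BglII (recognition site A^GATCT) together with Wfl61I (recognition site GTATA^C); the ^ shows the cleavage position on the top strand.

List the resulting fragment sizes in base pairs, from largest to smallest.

41, 38, 28, 22 bp

BglII sites (AGATCT) start at positions 6, 85, 113.
BglII cuts after the first base of each site, so after positions 6, 85, 113.
The Wfl61I site (GTATAC) starts at position 43.
Wfl61I cuts after base 5 of each site (before the last base), so after position 47.
Combined cut positions: 6, 47, 85, 113.
Circular molecule, 4 cuts → 4 fragments:
  7–47 → 41 bp
  48–85 → 38 bp
  86–113 → 28 bp
  114–129 then 1–6 → 16 + 6 = 22 bp
Sorted largest to smallest: 41, 38, 28, 22 bp.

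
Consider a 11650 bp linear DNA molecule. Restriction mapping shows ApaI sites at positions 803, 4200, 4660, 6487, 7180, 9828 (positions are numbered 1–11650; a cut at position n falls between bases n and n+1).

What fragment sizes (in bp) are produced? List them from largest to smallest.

Linear molecule, 6 cuts → 7 fragments:
  803 − 0 = 803 bp
  4200 − 803 = 3397 bp
  4660 − 4200 = 460 bp
  6487 − 4660 = 1827 bp
  7180 − 6487 = 693 bp
  9828 − 7180 = 2648 bp
  11650 − 9828 = 1822 bp
Sorted largest to smallest: 3397, 2648, 1827, 1822, 803, 693, 460 bp.

3397, 2648, 1827, 1822, 803, 693, 460 bp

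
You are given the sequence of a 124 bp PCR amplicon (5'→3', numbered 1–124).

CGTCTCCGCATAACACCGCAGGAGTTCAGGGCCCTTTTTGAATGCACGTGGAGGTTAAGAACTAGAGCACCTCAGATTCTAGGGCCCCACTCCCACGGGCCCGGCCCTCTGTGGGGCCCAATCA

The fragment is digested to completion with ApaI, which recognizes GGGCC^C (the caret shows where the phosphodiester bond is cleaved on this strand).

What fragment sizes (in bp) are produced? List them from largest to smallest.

ApaI sites (GGGCCC) start at positions 29, 82, 97, 114.
ApaI cuts after base 5 of each site (before the last base), so after positions 33, 86, 101, 118.
Linear molecule, 4 cuts → 5 fragments:
  1–33 → 33 bp
  34–86 → 53 bp
  87–101 → 15 bp
  102–118 → 17 bp
  119–124 → 6 bp
Sorted largest to smallest: 53, 33, 17, 15, 6 bp.

53, 33, 17, 15, 6 bp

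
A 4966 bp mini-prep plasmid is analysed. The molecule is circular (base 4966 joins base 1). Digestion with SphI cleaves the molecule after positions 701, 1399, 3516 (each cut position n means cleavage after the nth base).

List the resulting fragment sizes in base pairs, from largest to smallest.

2151, 2117, 698 bp

Circular molecule, 3 cuts → 3 fragments:
  1399 − 701 = 698 bp
  3516 − 1399 = 2117 bp
  wrap: 4966 − 3516 + 701 = 2151 bp
Sorted largest to smallest: 2151, 2117, 698 bp.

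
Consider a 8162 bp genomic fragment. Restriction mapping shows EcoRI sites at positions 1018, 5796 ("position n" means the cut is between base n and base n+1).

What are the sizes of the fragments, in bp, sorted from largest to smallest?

4778, 2366, 1018 bp

Linear molecule, 2 cuts → 3 fragments:
  1018 − 0 = 1018 bp
  5796 − 1018 = 4778 bp
  8162 − 5796 = 2366 bp
Sorted largest to smallest: 4778, 2366, 1018 bp.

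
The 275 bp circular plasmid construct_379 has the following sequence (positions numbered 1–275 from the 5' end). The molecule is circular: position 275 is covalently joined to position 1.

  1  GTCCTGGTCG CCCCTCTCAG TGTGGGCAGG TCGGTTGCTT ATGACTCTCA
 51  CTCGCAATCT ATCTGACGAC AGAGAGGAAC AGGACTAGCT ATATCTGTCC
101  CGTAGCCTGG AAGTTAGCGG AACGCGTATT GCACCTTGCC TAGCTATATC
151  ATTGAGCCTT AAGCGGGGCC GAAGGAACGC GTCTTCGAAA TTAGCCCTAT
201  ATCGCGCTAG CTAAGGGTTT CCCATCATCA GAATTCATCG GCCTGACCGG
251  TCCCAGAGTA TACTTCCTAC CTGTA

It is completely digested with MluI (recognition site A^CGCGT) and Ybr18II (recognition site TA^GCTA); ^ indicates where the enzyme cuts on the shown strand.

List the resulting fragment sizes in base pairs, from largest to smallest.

153, 35, 35, 32, 20 bp

MluI sites (ACGCGT) start at positions 122, 177.
MluI cuts after the first base of each site, so after positions 122, 177.
Ybr18II sites (TAGCTA) start at positions 86, 141, 208.
Ybr18II cuts after base 2 of each site, so after positions 87, 142, 209.
Combined cut positions: 87, 122, 142, 177, 209.
Circular molecule, 5 cuts → 5 fragments:
  88–122 → 35 bp
  123–142 → 20 bp
  143–177 → 35 bp
  178–209 → 32 bp
  210–275 then 1–87 → 66 + 87 = 153 bp
Sorted largest to smallest: 153, 35, 35, 32, 20 bp.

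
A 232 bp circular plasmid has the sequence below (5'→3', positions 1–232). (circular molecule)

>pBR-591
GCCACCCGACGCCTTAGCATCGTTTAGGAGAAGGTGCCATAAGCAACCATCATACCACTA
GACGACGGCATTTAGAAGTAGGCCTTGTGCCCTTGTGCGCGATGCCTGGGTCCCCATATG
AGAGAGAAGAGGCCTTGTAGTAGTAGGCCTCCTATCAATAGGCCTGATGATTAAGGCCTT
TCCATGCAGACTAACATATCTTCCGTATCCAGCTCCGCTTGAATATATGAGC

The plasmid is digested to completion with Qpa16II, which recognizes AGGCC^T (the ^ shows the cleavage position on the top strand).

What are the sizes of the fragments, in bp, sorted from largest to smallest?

Qpa16II sites (AGGCCT) start at positions 80, 130, 145, 160, 174.
Qpa16II cuts after base 5 of each site (before the last base), so after positions 84, 134, 149, 164, 178.
Circular molecule, 5 cuts → 5 fragments:
  85–134 → 50 bp
  135–149 → 15 bp
  150–164 → 15 bp
  165–178 → 14 bp
  179–232 then 1–84 → 54 + 84 = 138 bp
Sorted largest to smallest: 138, 50, 15, 15, 14 bp.

138, 50, 15, 15, 14 bp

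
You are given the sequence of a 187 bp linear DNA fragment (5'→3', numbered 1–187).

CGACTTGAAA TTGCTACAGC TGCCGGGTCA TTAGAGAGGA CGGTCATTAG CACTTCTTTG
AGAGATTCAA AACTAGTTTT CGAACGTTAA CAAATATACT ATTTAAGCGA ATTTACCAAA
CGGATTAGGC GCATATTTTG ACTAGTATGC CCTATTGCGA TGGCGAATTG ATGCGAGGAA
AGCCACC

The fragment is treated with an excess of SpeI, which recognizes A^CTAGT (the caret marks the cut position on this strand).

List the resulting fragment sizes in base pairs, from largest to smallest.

72, 69, 46 bp

SpeI sites (ACTAGT) start at positions 72, 141.
SpeI cuts after the first base of each site, so after positions 72, 141.
Linear molecule, 2 cuts → 3 fragments:
  1–72 → 72 bp
  73–141 → 69 bp
  142–187 → 46 bp
Sorted largest to smallest: 72, 69, 46 bp.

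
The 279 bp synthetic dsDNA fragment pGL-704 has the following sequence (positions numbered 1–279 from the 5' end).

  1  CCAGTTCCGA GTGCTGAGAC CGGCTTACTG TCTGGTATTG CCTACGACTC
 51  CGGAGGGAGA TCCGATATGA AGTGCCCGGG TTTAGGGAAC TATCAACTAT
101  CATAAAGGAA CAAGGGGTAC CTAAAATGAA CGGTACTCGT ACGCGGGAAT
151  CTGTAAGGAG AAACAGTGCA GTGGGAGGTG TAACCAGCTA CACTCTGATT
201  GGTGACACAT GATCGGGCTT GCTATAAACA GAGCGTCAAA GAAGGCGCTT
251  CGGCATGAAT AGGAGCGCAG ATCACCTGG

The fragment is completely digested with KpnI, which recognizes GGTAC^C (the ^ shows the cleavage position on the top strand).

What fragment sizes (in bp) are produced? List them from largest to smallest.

159, 120 bp

The KpnI site (GGTACC) starts at position 116.
KpnI cuts after base 5 of each site (before the last base), so after position 120.
Linear molecule, 1 cut → 2 fragments:
  1–120 → 120 bp
  121–279 → 159 bp
Sorted largest to smallest: 159, 120 bp.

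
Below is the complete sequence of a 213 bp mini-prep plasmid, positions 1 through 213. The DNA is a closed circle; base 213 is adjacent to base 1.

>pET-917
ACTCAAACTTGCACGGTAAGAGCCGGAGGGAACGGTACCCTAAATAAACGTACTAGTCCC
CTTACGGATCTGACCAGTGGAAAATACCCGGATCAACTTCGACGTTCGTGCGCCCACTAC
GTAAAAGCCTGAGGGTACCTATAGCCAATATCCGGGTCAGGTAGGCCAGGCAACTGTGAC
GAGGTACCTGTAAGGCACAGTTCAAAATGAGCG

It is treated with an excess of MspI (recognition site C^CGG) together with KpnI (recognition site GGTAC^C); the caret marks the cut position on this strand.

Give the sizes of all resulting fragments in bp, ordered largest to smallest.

50, 50, 49, 35, 15, 14 bp

MspI sites (CCGG) start at positions 23, 88, 152.
MspI cuts after the first base of each site, so after positions 23, 88, 152.
KpnI sites (GGTACC) start at positions 34, 134, 183.
KpnI cuts after base 5 of each site (before the last base), so after positions 38, 138, 187.
Combined cut positions: 23, 38, 88, 138, 152, 187.
Circular molecule, 6 cuts → 6 fragments:
  24–38 → 15 bp
  39–88 → 50 bp
  89–138 → 50 bp
  139–152 → 14 bp
  153–187 → 35 bp
  188–213 then 1–23 → 26 + 23 = 49 bp
Sorted largest to smallest: 50, 50, 49, 35, 15, 14 bp.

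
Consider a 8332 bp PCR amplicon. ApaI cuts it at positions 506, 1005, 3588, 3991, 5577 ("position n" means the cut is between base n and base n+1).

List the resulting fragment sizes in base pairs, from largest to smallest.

2755, 2583, 1586, 506, 499, 403 bp

Linear molecule, 5 cuts → 6 fragments:
  506 − 0 = 506 bp
  1005 − 506 = 499 bp
  3588 − 1005 = 2583 bp
  3991 − 3588 = 403 bp
  5577 − 3991 = 1586 bp
  8332 − 5577 = 2755 bp
Sorted largest to smallest: 2755, 2583, 1586, 506, 499, 403 bp.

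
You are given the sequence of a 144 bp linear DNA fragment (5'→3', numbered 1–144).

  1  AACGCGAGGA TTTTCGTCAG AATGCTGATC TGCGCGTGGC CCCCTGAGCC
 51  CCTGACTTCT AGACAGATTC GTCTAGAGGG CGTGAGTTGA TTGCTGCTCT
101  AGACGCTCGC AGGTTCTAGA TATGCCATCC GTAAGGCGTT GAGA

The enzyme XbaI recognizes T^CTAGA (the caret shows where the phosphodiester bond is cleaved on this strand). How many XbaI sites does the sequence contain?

TCTAGA occurs starting at positions 58, 72, 98, 115.
XbaI cuts at 4 sites.

4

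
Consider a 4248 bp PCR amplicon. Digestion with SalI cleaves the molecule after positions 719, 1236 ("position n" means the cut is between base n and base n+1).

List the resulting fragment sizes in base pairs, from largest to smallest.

Linear molecule, 2 cuts → 3 fragments:
  719 − 0 = 719 bp
  1236 − 719 = 517 bp
  4248 − 1236 = 3012 bp
Sorted largest to smallest: 3012, 719, 517 bp.

3012, 719, 517 bp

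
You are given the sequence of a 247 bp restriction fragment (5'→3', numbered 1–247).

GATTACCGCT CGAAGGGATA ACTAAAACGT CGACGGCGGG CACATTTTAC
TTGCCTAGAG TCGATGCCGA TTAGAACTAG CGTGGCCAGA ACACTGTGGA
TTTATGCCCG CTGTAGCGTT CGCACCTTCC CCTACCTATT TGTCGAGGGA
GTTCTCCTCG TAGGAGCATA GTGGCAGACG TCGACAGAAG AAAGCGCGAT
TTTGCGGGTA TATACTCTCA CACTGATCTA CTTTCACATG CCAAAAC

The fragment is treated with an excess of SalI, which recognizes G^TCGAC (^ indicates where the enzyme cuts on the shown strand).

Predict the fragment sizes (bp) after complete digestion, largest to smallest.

151, 67, 29 bp

SalI sites (GTCGAC) start at positions 29, 180.
SalI cuts after the first base of each site, so after positions 29, 180.
Linear molecule, 2 cuts → 3 fragments:
  1–29 → 29 bp
  30–180 → 151 bp
  181–247 → 67 bp
Sorted largest to smallest: 151, 67, 29 bp.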